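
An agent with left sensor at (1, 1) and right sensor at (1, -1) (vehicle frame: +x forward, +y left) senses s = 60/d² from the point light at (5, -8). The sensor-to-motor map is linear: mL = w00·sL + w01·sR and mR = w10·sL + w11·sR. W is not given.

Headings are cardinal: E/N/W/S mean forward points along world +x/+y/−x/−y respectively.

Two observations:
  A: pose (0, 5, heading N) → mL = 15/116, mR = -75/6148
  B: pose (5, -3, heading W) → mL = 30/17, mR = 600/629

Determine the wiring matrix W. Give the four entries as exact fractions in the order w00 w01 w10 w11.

obs A: pose=(0,5,N) → sL=15/58, sR=15/53, mL=15/116, mR=-75/6148
obs B: pose=(5,-3,W) → sL=60/17, sR=60/37, mL=30/17, mR=600/629
sensor matrix S = [[15/58, 15/53], [60/17, 60/37]]; det S = -560250/966773
solve [mL_A; mL_B] = S·[w00; w01] and [mR_A; mR_B] = S·[w10; w11]:
  w00 = 1/2, w01 = 0, w10 = 1/2, w11 = -1/2

1/2 0 1/2 -1/2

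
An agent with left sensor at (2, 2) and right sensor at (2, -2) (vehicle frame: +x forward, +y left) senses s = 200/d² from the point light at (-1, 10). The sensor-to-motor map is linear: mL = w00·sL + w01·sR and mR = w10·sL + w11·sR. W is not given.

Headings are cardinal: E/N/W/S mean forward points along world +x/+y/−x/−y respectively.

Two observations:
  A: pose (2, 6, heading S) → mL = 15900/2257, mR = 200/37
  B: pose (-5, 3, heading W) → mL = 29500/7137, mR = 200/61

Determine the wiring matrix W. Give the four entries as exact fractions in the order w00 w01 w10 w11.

obs A: pose=(2,6,S) → sL=200/61, sR=200/37, mL=15900/2257, mR=200/37
obs B: pose=(-5,3,W) → sL=200/117, sR=200/61, mL=29500/7137, mR=200/61
sensor matrix S = [[200/61, 200/37], [200/117, 200/61]]; det S = 24320000/16108209
solve [mL_A; mL_B] = S·[w00; w01] and [mR_A; mR_B] = S·[w10; w11]:
  w00 = 1/2, w01 = 1, w10 = 0, w11 = 1

1/2 1 0 1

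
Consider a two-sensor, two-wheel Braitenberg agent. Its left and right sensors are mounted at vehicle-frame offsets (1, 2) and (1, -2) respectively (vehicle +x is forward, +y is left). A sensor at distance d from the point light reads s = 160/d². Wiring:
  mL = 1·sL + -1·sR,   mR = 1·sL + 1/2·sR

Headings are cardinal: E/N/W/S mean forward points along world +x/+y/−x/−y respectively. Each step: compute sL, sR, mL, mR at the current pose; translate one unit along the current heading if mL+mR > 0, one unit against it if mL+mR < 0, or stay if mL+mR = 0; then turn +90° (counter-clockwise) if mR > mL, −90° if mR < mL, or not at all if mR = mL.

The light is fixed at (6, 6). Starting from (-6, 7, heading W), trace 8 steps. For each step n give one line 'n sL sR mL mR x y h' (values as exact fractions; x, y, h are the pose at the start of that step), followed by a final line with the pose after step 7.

0 16/17 80/89 64/1513 2104/1513 -6 7 W
1 160/121 32/45 3328/5445 9136/5445 -7 7 S
2 40/37 40/37 0 60/37 -7 6 E
3 160/197 160/101 -15360/19897 31920/19897 -6 6 N
4 16/17 80/89 64/1513 2104/1513 -6 7 W
5 160/121 32/45 3328/5445 9136/5445 -7 7 S
6 40/37 40/37 0 60/37 -7 6 E
7 160/197 160/101 -15360/19897 31920/19897 -6 6 N
final -6 7 W

n=0: pose=(-6,7,W); sL=16/17, sR=80/89; mL=64/1513, mR=2104/1513; mL+mR=2168/1513 → advance +1; mR−mL=120/89 → turn +1·90°
n=1: pose=(-7,7,S); sL=160/121, sR=32/45; mL=3328/5445, mR=9136/5445; mL+mR=12464/5445 → advance +1; mR−mL=16/15 → turn +1·90°
n=2: pose=(-7,6,E); sL=40/37, sR=40/37; mL=0, mR=60/37; mL+mR=60/37 → advance +1; mR−mL=60/37 → turn +1·90°
n=3: pose=(-6,6,N); sL=160/197, sR=160/101; mL=-15360/19897, mR=31920/19897; mL+mR=16560/19897 → advance +1; mR−mL=240/101 → turn +1·90°
n=4: pose=(-6,7,W); sL=16/17, sR=80/89; mL=64/1513, mR=2104/1513; mL+mR=2168/1513 → advance +1; mR−mL=120/89 → turn +1·90°
n=5: pose=(-7,7,S); sL=160/121, sR=32/45; mL=3328/5445, mR=9136/5445; mL+mR=12464/5445 → advance +1; mR−mL=16/15 → turn +1·90°
n=6: pose=(-7,6,E); sL=40/37, sR=40/37; mL=0, mR=60/37; mL+mR=60/37 → advance +1; mR−mL=60/37 → turn +1·90°
n=7: pose=(-6,6,N); sL=160/197, sR=160/101; mL=-15360/19897, mR=31920/19897; mL+mR=16560/19897 → advance +1; mR−mL=240/101 → turn +1·90°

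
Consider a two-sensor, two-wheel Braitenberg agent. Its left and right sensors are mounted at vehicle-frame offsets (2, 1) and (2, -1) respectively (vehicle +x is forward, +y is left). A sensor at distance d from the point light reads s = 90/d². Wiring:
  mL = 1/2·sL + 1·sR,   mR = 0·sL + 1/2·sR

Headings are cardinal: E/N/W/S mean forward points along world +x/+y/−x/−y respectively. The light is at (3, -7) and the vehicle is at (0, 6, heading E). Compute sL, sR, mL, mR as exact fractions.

90/197 18/29 4851/5713 9/29

left sensor world pos  = (2, 7); dL² = 197
right sensor world pos = (2, 5); dR² = 145
sL = 90/197 = 90/197
sR = 90/145 = 18/29
mL = 1/2·sL + 1·sR = 4851/5713
mR = 0·sL + 1/2·sR = 9/29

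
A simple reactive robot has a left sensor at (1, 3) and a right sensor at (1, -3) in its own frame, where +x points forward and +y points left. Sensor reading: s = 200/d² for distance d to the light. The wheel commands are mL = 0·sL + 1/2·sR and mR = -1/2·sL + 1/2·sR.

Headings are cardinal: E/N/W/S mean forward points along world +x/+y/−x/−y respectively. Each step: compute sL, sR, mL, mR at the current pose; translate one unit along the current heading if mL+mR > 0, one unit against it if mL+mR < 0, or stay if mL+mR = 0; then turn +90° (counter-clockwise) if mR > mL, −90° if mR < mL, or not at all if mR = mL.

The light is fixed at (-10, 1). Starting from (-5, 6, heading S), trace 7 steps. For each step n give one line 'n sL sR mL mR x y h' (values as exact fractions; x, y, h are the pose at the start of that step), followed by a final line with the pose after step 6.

0 5/2 10 5 15/4 -5 6 S
1 200/17 40/13 20/13 -960/221 -5 5 W
2 100/17 100/53 50/53 -1800/901 -4 5 N
3 40/17 200/49 100/49 720/833 -4 4 E
4 25/13 10 5 105/26 -3 4 S
5 200/37 200/61 100/61 -2400/2257 -3 3 W
6 100/9 20/9 10/9 -40/9 -4 3 N
final -4 2 E

n=0: pose=(-5,6,S); sL=5/2, sR=10; mL=5, mR=15/4; mL+mR=35/4 → advance +1; mR−mL=-5/4 → turn -1·90°
n=1: pose=(-5,5,W); sL=200/17, sR=40/13; mL=20/13, mR=-960/221; mL+mR=-620/221 → advance -1; mR−mL=-100/17 → turn -1·90°
n=2: pose=(-4,5,N); sL=100/17, sR=100/53; mL=50/53, mR=-1800/901; mL+mR=-950/901 → advance -1; mR−mL=-50/17 → turn -1·90°
n=3: pose=(-4,4,E); sL=40/17, sR=200/49; mL=100/49, mR=720/833; mL+mR=2420/833 → advance +1; mR−mL=-20/17 → turn -1·90°
n=4: pose=(-3,4,S); sL=25/13, sR=10; mL=5, mR=105/26; mL+mR=235/26 → advance +1; mR−mL=-25/26 → turn -1·90°
n=5: pose=(-3,3,W); sL=200/37, sR=200/61; mL=100/61, mR=-2400/2257; mL+mR=1300/2257 → advance +1; mR−mL=-100/37 → turn -1·90°
n=6: pose=(-4,3,N); sL=100/9, sR=20/9; mL=10/9, mR=-40/9; mL+mR=-10/3 → advance -1; mR−mL=-50/9 → turn -1·90°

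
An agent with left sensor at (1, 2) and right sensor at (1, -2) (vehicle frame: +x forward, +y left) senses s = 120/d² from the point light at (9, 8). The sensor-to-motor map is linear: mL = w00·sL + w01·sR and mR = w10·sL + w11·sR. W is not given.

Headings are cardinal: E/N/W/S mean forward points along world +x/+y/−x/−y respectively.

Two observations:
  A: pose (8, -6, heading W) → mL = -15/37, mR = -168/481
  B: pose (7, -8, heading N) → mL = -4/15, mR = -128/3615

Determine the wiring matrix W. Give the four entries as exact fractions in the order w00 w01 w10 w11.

obs A: pose=(8,-6,W) → sL=6/13, sR=30/37, mL=-15/37, mR=-168/481
obs B: pose=(7,-8,N) → sL=120/241, sR=8/15, mL=-4/15, mR=-128/3615
sensor matrix S = [[6/13, 30/37], [120/241, 8/15]]; det S = -91328/579605
solve [mL_A; mL_B] = S·[w00; w01] and [mR_A; mR_B] = S·[w10; w11]:
  w00 = 0, w01 = -1/2, w10 = 1, w11 = -1

0 -1/2 1 -1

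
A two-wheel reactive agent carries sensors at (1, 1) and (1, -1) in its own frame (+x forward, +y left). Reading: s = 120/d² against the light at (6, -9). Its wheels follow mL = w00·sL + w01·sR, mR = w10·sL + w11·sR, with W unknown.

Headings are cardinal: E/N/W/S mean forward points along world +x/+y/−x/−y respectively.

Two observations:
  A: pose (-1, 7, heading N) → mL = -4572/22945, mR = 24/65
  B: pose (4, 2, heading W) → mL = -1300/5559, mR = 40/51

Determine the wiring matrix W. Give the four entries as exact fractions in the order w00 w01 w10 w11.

1/2 -1 0 1

obs A: pose=(-1,7,N) → sL=120/353, sR=24/65, mL=-4572/22945, mR=24/65
obs B: pose=(4,2,W) → sL=120/109, sR=40/51, mL=-1300/5559, mR=40/51
sensor matrix S = [[120/353, 24/65], [120/109, 40/51]]; det S = -1189376/8503417
solve [mL_A; mL_B] = S·[w00; w01] and [mR_A; mR_B] = S·[w10; w11]:
  w00 = 1/2, w01 = -1, w10 = 0, w11 = 1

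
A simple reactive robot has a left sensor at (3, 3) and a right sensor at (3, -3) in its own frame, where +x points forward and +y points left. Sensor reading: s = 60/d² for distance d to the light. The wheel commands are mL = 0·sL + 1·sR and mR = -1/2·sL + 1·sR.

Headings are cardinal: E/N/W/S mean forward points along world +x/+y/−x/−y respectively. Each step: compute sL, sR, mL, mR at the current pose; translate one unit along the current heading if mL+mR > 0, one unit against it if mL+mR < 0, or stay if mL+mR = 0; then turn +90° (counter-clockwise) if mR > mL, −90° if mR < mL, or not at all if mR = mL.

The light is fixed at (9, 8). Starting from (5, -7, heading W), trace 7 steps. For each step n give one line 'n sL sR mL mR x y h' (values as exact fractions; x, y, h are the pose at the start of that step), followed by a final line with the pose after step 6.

0 60/373 60/193 60/193 16590/71989 5 -7 W
1 15/52 15/37 15/37 1005/3848 4 -7 N
2 12/25 60/293 60/293 -258/7325 4 -6 E
3 6/29 30/169 30/169 363/4901 5 -6 S
4 60/373 60/193 60/193 16590/71989 5 -7 W
5 15/52 15/37 15/37 1005/3848 4 -7 N
6 12/25 60/293 60/293 -258/7325 4 -6 E
final 5 -6 S

n=0: pose=(5,-7,W); sL=60/373, sR=60/193; mL=60/193, mR=16590/71989; mL+mR=38970/71989 → advance +1; mR−mL=-30/373 → turn -1·90°
n=1: pose=(4,-7,N); sL=15/52, sR=15/37; mL=15/37, mR=1005/3848; mL+mR=2565/3848 → advance +1; mR−mL=-15/104 → turn -1·90°
n=2: pose=(4,-6,E); sL=12/25, sR=60/293; mL=60/293, mR=-258/7325; mL+mR=1242/7325 → advance +1; mR−mL=-6/25 → turn -1·90°
n=3: pose=(5,-6,S); sL=6/29, sR=30/169; mL=30/169, mR=363/4901; mL+mR=1233/4901 → advance +1; mR−mL=-3/29 → turn -1·90°
n=4: pose=(5,-7,W); sL=60/373, sR=60/193; mL=60/193, mR=16590/71989; mL+mR=38970/71989 → advance +1; mR−mL=-30/373 → turn -1·90°
n=5: pose=(4,-7,N); sL=15/52, sR=15/37; mL=15/37, mR=1005/3848; mL+mR=2565/3848 → advance +1; mR−mL=-15/104 → turn -1·90°
n=6: pose=(4,-6,E); sL=12/25, sR=60/293; mL=60/293, mR=-258/7325; mL+mR=1242/7325 → advance +1; mR−mL=-6/25 → turn -1·90°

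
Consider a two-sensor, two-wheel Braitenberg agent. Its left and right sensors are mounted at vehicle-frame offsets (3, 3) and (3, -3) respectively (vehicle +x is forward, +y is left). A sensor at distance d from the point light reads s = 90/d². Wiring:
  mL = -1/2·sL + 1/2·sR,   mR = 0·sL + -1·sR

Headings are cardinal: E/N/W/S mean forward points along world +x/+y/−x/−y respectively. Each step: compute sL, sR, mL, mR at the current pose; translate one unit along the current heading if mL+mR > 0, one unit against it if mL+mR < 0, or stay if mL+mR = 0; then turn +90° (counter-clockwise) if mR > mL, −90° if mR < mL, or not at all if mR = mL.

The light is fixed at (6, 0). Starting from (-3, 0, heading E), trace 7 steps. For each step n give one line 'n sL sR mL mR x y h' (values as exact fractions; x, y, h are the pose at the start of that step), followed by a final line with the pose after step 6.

0 2 2 0 -2 -3 0 E
1 45/29 45/89 -1350/2581 -45/89 -4 0 S
2 18/13 90/53 108/689 -90/53 -4 1 E
3 45/34 9/20 -297/680 -9/20 -5 1 S
4 90/197 90/221 -1080/43537 -90/221 -5 2 W
5 45/97 45/37 1350/3589 -45/37 -4 2 N
6 18/13 90/53 108/689 -90/53 -4 1 E
final -5 1 S

n=0: pose=(-3,0,E); sL=2, sR=2; mL=0, mR=-2; mL+mR=-2 → advance -1; mR−mL=-2 → turn -1·90°
n=1: pose=(-4,0,S); sL=45/29, sR=45/89; mL=-1350/2581, mR=-45/89; mL+mR=-2655/2581 → advance -1; mR−mL=45/2581 → turn +1·90°
n=2: pose=(-4,1,E); sL=18/13, sR=90/53; mL=108/689, mR=-90/53; mL+mR=-1062/689 → advance -1; mR−mL=-1278/689 → turn -1·90°
n=3: pose=(-5,1,S); sL=45/34, sR=9/20; mL=-297/680, mR=-9/20; mL+mR=-603/680 → advance -1; mR−mL=-9/680 → turn -1·90°
n=4: pose=(-5,2,W); sL=90/197, sR=90/221; mL=-1080/43537, mR=-90/221; mL+mR=-18810/43537 → advance -1; mR−mL=-16650/43537 → turn -1·90°
n=5: pose=(-4,2,N); sL=45/97, sR=45/37; mL=1350/3589, mR=-45/37; mL+mR=-3015/3589 → advance -1; mR−mL=-5715/3589 → turn -1·90°
n=6: pose=(-4,1,E); sL=18/13, sR=90/53; mL=108/689, mR=-90/53; mL+mR=-1062/689 → advance -1; mR−mL=-1278/689 → turn -1·90°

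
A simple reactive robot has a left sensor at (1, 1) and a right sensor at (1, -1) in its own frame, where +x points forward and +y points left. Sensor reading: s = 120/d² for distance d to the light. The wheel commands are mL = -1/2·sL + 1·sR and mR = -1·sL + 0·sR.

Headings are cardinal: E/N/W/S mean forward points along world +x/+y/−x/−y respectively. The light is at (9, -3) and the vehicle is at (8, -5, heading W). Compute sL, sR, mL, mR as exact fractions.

left sensor world pos  = (7, -6); dL² = 13
right sensor world pos = (7, -4); dR² = 5
sL = 120/13 = 120/13
sR = 120/5 = 24
mL = -1/2·sL + 1·sR = 252/13
mR = -1·sL + 0·sR = -120/13

120/13 24 252/13 -120/13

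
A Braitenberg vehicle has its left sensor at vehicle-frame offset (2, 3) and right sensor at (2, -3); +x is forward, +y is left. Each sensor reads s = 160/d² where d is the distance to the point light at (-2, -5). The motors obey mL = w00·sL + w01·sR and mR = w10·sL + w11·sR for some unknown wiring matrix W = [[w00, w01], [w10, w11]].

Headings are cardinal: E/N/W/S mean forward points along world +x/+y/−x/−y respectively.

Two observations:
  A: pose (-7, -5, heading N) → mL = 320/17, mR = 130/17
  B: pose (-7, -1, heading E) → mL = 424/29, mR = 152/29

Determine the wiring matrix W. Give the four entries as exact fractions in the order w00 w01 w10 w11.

-1/2 1 -1 1/2

obs A: pose=(-7,-5,N) → sL=40/17, sR=20, mL=320/17, mR=130/17
obs B: pose=(-7,-1,E) → sL=80/29, sR=16, mL=424/29, mR=152/29
sensor matrix S = [[40/17, 20], [80/29, 16]]; det S = -8640/493
solve [mL_A; mL_B] = S·[w00; w01] and [mR_A; mR_B] = S·[w10; w11]:
  w00 = -1/2, w01 = 1, w10 = -1, w11 = 1/2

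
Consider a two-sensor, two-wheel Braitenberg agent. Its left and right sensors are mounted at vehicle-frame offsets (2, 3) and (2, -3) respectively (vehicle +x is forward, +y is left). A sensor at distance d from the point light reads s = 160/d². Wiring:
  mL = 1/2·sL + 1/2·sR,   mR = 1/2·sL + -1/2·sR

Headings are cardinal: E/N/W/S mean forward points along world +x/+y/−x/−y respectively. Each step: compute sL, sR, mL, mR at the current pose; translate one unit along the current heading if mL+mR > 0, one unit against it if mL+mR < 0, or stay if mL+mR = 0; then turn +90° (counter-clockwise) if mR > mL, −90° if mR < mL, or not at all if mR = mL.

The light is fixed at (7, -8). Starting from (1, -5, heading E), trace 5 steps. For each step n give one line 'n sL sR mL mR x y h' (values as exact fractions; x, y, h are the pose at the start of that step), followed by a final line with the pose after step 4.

0 40/13 10 85/13 -45/13 1 -5 E
1 32 32/13 224/13 192/13 2 -5 S
2 16/5 80/37 496/185 96/185 2 -6 W
3 160/97 32/5 1952/485 -1152/485 1 -6 N
4 40/13 10 85/13 -45/13 1 -5 E
final 2 -5 S

n=0: pose=(1,-5,E); sL=40/13, sR=10; mL=85/13, mR=-45/13; mL+mR=40/13 → advance +1; mR−mL=-10 → turn -1·90°
n=1: pose=(2,-5,S); sL=32, sR=32/13; mL=224/13, mR=192/13; mL+mR=32 → advance +1; mR−mL=-32/13 → turn -1·90°
n=2: pose=(2,-6,W); sL=16/5, sR=80/37; mL=496/185, mR=96/185; mL+mR=16/5 → advance +1; mR−mL=-80/37 → turn -1·90°
n=3: pose=(1,-6,N); sL=160/97, sR=32/5; mL=1952/485, mR=-1152/485; mL+mR=160/97 → advance +1; mR−mL=-32/5 → turn -1·90°
n=4: pose=(1,-5,E); sL=40/13, sR=10; mL=85/13, mR=-45/13; mL+mR=40/13 → advance +1; mR−mL=-10 → turn -1·90°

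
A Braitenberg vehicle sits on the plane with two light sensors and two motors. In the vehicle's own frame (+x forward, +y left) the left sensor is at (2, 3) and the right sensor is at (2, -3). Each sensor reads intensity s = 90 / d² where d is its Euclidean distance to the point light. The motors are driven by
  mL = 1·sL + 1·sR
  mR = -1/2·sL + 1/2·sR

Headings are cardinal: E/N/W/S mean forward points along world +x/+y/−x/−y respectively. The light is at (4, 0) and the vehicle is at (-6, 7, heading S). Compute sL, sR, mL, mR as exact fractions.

left sensor world pos  = (-3, 5); dL² = 74
right sensor world pos = (-9, 5); dR² = 194
sL = 90/74 = 45/37
sR = 90/194 = 45/97
mL = 1·sL + 1·sR = 6030/3589
mR = -1/2·sL + 1/2·sR = -1350/3589

45/37 45/97 6030/3589 -1350/3589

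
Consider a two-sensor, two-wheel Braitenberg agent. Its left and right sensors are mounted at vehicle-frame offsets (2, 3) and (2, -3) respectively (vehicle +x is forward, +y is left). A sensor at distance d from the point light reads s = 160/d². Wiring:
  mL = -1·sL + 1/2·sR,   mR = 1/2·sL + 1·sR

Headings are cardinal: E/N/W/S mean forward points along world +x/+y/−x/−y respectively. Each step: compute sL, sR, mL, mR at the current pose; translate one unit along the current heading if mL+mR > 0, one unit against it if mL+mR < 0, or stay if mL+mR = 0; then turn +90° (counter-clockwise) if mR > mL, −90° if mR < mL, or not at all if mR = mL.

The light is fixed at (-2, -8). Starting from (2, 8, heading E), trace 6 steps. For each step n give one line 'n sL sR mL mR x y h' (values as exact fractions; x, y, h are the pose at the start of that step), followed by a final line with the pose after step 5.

0 160/397 32/41 -208/16277 15984/16277 2 8 E
1 20/41 40/97 -1120/3977 2610/3977 3 8 N
2 32/41 160/409 -9808/16769 13104/16769 3 9 W
3 80/137 80/113 -3560/15481 15480/15481 2 9 S
4 160/397 32/41 -208/16277 15984/16277 2 8 E
5 20/41 40/97 -1120/3977 2610/3977 3 8 N
final 3 9 W

n=0: pose=(2,8,E); sL=160/397, sR=32/41; mL=-208/16277, mR=15984/16277; mL+mR=15776/16277 → advance +1; mR−mL=16192/16277 → turn +1·90°
n=1: pose=(3,8,N); sL=20/41, sR=40/97; mL=-1120/3977, mR=2610/3977; mL+mR=1490/3977 → advance +1; mR−mL=3730/3977 → turn +1·90°
n=2: pose=(3,9,W); sL=32/41, sR=160/409; mL=-9808/16769, mR=13104/16769; mL+mR=3296/16769 → advance +1; mR−mL=22912/16769 → turn +1·90°
n=3: pose=(2,9,S); sL=80/137, sR=80/113; mL=-3560/15481, mR=15480/15481; mL+mR=11920/15481 → advance +1; mR−mL=19040/15481 → turn +1·90°
n=4: pose=(2,8,E); sL=160/397, sR=32/41; mL=-208/16277, mR=15984/16277; mL+mR=15776/16277 → advance +1; mR−mL=16192/16277 → turn +1·90°
n=5: pose=(3,8,N); sL=20/41, sR=40/97; mL=-1120/3977, mR=2610/3977; mL+mR=1490/3977 → advance +1; mR−mL=3730/3977 → turn +1·90°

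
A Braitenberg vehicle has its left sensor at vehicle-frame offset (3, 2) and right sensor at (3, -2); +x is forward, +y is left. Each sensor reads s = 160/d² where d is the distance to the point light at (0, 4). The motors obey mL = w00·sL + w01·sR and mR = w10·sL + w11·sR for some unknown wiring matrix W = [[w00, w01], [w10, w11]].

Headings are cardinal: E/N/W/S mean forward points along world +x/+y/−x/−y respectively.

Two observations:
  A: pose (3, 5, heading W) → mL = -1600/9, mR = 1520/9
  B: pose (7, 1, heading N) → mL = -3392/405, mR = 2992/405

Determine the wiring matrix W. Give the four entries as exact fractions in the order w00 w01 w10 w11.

obs A: pose=(3,5,W) → sL=160, sR=160/9, mL=-1600/9, mR=1520/9
obs B: pose=(7,1,N) → sL=32/5, sR=160/81, mL=-3392/405, mR=2992/405
sensor matrix S = [[160, 160/9], [32/5, 160/81]]; det S = 16384/81
solve [mL_A; mL_B] = S·[w00; w01] and [mR_A; mR_B] = S·[w10; w11]:
  w00 = -1, w01 = -1, w10 = 1, w11 = 1/2

-1 -1 1 1/2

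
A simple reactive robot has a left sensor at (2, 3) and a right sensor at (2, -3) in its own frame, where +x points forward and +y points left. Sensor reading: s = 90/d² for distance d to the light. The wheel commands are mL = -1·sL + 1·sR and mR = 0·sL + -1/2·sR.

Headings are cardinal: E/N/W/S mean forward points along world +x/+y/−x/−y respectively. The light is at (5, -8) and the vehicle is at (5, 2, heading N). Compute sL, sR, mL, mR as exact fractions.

left sensor world pos  = (2, 4); dL² = 153
right sensor world pos = (8, 4); dR² = 153
sL = 90/153 = 10/17
sR = 90/153 = 10/17
mL = -1·sL + 1·sR = 0
mR = 0·sL + -1/2·sR = -5/17

10/17 10/17 0 -5/17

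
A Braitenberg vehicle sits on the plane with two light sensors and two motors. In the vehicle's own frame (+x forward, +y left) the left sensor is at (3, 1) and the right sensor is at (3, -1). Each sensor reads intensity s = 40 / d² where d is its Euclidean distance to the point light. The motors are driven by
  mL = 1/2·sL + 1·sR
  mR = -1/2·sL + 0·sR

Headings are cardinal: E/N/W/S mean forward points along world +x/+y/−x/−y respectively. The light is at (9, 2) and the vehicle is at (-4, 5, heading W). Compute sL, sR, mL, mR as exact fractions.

2/13 5/34 99/442 -1/13

left sensor world pos  = (-7, 4); dL² = 260
right sensor world pos = (-7, 6); dR² = 272
sL = 40/260 = 2/13
sR = 40/272 = 5/34
mL = 1/2·sL + 1·sR = 99/442
mR = -1/2·sL + 0·sR = -1/13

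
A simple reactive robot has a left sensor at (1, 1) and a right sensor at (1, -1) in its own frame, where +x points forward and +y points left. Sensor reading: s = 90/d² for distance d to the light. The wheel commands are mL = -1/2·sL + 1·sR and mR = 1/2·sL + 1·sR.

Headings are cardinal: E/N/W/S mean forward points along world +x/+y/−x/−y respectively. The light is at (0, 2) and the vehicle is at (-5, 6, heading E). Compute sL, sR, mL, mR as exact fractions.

90/41 18/5 513/205 963/205

left sensor world pos  = (-4, 7); dL² = 41
right sensor world pos = (-4, 5); dR² = 25
sL = 90/41 = 90/41
sR = 90/25 = 18/5
mL = -1/2·sL + 1·sR = 513/205
mR = 1/2·sL + 1·sR = 963/205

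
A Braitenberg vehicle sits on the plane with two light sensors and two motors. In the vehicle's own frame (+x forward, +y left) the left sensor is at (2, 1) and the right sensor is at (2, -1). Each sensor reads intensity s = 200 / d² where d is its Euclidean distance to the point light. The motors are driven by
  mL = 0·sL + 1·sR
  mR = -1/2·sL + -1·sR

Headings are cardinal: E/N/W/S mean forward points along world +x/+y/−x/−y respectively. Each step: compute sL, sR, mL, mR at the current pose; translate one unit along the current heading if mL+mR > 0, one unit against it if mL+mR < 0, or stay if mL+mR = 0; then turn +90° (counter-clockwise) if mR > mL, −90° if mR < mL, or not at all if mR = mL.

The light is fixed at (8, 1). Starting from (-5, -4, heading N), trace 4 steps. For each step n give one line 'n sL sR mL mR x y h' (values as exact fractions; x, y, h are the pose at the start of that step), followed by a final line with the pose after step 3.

n=0: pose=(-5,-4,N); sL=40/41, sR=200/153; mL=200/153, mR=-11260/6273; mL+mR=-20/41 → advance -1; mR−mL=-19460/6273 → turn -1·90°
n=1: pose=(-5,-5,E); sL=100/73, sR=20/17; mL=20/17, mR=-2310/1241; mL+mR=-50/73 → advance -1; mR−mL=-3770/1241 → turn -1·90°
n=2: pose=(-6,-5,S); sL=200/233, sR=200/289; mL=200/289, mR=-75500/67337; mL+mR=-100/233 → advance -1; mR−mL=-122100/67337 → turn -1·90°
n=3: pose=(-6,-4,W); sL=50/73, sR=25/34; mL=25/34, mR=-2675/2482; mL+mR=-25/73 → advance -1; mR−mL=-2250/1241 → turn -1·90°

0 40/41 200/153 200/153 -11260/6273 -5 -4 N
1 100/73 20/17 20/17 -2310/1241 -5 -5 E
2 200/233 200/289 200/289 -75500/67337 -6 -5 S
3 50/73 25/34 25/34 -2675/2482 -6 -4 W
final -5 -4 N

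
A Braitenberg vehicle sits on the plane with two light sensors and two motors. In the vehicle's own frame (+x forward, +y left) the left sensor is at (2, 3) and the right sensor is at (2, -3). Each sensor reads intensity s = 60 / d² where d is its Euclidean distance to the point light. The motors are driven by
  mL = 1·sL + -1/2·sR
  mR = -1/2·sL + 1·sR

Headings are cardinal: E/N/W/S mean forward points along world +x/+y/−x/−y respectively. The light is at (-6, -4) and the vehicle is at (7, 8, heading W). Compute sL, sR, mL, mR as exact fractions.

30/101 30/173 3675/17473 435/17473

left sensor world pos  = (5, 5); dL² = 202
right sensor world pos = (5, 11); dR² = 346
sL = 60/202 = 30/101
sR = 60/346 = 30/173
mL = 1·sL + -1/2·sR = 3675/17473
mR = -1/2·sL + 1·sR = 435/17473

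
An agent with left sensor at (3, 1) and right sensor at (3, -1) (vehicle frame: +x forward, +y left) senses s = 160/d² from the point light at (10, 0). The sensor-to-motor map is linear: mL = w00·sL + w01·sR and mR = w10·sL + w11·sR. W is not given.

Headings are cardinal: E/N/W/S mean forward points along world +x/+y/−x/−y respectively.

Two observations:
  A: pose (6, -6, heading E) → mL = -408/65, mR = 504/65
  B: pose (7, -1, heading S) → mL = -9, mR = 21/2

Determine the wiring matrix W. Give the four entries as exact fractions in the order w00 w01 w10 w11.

obs A: pose=(6,-6,E) → sL=80/13, sR=16/5, mL=-408/65, mR=504/65
obs B: pose=(7,-1,S) → sL=8, sR=5, mL=-9, mR=21/2
sensor matrix S = [[80/13, 16/5], [8, 5]]; det S = 336/65
solve [mL_A; mL_B] = S·[w00; w01] and [mR_A; mR_B] = S·[w10; w11]:
  w00 = -1/2, w01 = -1, w10 = 1, w11 = 1/2

-1/2 -1 1 1/2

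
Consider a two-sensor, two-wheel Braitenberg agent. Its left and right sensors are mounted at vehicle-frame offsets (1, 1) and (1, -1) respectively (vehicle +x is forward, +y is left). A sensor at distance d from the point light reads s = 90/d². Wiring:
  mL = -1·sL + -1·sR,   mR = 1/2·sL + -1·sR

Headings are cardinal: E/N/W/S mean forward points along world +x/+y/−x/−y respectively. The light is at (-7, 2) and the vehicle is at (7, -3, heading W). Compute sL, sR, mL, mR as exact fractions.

18/41 18/37 -1404/1517 -405/1517

left sensor world pos  = (6, -4); dL² = 205
right sensor world pos = (6, -2); dR² = 185
sL = 90/205 = 18/41
sR = 90/185 = 18/37
mL = -1·sL + -1·sR = -1404/1517
mR = 1/2·sL + -1·sR = -405/1517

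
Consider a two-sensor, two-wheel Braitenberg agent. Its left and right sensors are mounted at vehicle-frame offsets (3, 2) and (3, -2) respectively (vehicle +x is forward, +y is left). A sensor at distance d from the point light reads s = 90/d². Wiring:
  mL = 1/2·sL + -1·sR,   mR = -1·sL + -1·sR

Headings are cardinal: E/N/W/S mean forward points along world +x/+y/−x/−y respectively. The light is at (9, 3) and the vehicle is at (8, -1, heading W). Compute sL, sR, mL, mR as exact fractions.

45/26 9/2 -189/52 -81/13

left sensor world pos  = (5, -3); dL² = 52
right sensor world pos = (5, 1); dR² = 20
sL = 90/52 = 45/26
sR = 90/20 = 9/2
mL = 1/2·sL + -1·sR = -189/52
mR = -1·sL + -1·sR = -81/13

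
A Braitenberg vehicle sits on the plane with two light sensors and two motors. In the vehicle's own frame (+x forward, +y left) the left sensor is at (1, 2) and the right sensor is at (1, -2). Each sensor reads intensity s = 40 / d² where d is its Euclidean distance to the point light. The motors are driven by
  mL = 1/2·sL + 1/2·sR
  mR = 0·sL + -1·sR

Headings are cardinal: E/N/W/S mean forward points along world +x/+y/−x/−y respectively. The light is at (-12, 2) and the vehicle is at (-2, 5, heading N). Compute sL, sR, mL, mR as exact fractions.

left sensor world pos  = (-4, 6); dL² = 80
right sensor world pos = (0, 6); dR² = 160
sL = 40/80 = 1/2
sR = 40/160 = 1/4
mL = 1/2·sL + 1/2·sR = 3/8
mR = 0·sL + -1·sR = -1/4

1/2 1/4 3/8 -1/4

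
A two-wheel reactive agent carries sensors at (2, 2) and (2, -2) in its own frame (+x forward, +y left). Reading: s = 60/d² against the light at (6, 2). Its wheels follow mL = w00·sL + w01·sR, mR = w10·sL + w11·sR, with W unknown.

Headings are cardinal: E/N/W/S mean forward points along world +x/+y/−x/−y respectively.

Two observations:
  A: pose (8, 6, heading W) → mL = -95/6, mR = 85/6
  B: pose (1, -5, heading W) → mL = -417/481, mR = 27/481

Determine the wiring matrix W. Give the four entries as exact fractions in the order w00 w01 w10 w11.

-1 -1/2 1 -1/2

obs A: pose=(8,6,W) → sL=15, sR=5/3, mL=-95/6, mR=85/6
obs B: pose=(1,-5,W) → sL=6/13, sR=30/37, mL=-417/481, mR=27/481
sensor matrix S = [[15, 5/3], [6/13, 30/37]]; det S = 5480/481
solve [mL_A; mL_B] = S·[w00; w01] and [mR_A; mR_B] = S·[w10; w11]:
  w00 = -1, w01 = -1/2, w10 = 1, w11 = -1/2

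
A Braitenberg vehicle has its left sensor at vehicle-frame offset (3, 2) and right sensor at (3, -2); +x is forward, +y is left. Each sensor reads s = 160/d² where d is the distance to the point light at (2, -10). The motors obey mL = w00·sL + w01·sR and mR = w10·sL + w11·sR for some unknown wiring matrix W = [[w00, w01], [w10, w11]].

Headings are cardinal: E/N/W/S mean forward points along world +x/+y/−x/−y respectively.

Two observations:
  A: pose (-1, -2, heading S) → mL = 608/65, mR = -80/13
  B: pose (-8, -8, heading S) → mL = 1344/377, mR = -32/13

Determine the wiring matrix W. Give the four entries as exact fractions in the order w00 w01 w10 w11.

obs A: pose=(-1,-2,S) → sL=80/13, sR=16/5, mL=608/65, mR=-80/13
obs B: pose=(-8,-8,S) → sL=32/13, sR=32/29, mL=1344/377, mR=-32/13
sensor matrix S = [[80/13, 16/5], [32/13, 32/29]]; det S = -2048/1885
solve [mL_A; mL_B] = S·[w00; w01] and [mR_A; mR_B] = S·[w10; w11]:
  w00 = 1, w01 = 1, w10 = -1, w11 = 0

1 1 -1 0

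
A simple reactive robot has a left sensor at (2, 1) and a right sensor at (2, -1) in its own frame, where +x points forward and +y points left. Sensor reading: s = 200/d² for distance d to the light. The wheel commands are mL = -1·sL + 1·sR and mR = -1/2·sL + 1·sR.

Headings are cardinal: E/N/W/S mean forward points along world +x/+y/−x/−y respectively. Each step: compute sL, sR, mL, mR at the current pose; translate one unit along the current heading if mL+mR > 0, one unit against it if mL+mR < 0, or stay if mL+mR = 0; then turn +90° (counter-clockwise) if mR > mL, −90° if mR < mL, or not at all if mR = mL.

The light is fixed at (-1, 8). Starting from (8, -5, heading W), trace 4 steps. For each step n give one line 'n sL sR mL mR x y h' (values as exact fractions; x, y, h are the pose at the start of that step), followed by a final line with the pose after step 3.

n=0: pose=(8,-5,W); sL=40/49, sR=200/193; mL=2080/9457, mR=5940/9457; mL+mR=8020/9457 → advance +1; mR−mL=20/49 → turn +1·90°
n=1: pose=(7,-5,S); sL=100/153, sR=100/137; mL=1600/20961, mR=8450/20961; mL+mR=3350/6987 → advance +1; mR−mL=50/153 → turn +1·90°
n=2: pose=(7,-6,E); sL=200/269, sR=8/13; mL=-448/3497, mR=852/3497; mL+mR=404/3497 → advance +1; mR−mL=100/269 → turn +1·90°
n=3: pose=(8,-6,N); sL=25/26, sR=50/61; mL=-225/1586, mR=1075/3172; mL+mR=625/3172 → advance +1; mR−mL=25/52 → turn +1·90°

0 40/49 200/193 2080/9457 5940/9457 8 -5 W
1 100/153 100/137 1600/20961 8450/20961 7 -5 S
2 200/269 8/13 -448/3497 852/3497 7 -6 E
3 25/26 50/61 -225/1586 1075/3172 8 -6 N
final 8 -5 W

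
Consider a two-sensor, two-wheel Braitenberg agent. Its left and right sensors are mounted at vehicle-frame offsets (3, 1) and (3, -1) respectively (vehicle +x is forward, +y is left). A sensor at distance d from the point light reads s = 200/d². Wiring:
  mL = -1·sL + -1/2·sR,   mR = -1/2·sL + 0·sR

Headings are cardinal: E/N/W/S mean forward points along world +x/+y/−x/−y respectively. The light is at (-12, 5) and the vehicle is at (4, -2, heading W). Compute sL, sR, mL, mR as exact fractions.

left sensor world pos  = (1, -3); dL² = 233
right sensor world pos = (1, -1); dR² = 205
sL = 200/233 = 200/233
sR = 200/205 = 40/41
mL = -1·sL + -1/2·sR = -12860/9553
mR = -1/2·sL + 0·sR = -100/233

200/233 40/41 -12860/9553 -100/233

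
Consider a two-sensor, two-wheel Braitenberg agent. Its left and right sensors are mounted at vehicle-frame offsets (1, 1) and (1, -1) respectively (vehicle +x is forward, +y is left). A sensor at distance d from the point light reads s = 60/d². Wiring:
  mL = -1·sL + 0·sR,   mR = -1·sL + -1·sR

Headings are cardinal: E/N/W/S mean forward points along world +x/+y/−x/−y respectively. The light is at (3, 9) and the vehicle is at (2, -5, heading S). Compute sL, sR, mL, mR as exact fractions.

4/15 60/229 -4/15 -1816/3435

left sensor world pos  = (3, -6); dL² = 225
right sensor world pos = (1, -6); dR² = 229
sL = 60/225 = 4/15
sR = 60/229 = 60/229
mL = -1·sL + 0·sR = -4/15
mR = -1·sL + -1·sR = -1816/3435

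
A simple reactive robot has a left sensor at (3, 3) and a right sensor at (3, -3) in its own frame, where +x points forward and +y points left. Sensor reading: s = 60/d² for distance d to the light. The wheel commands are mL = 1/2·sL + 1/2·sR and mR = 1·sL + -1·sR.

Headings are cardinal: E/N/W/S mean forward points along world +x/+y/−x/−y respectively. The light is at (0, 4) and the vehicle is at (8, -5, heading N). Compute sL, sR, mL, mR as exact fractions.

left sensor world pos  = (5, -2); dL² = 61
right sensor world pos = (11, -2); dR² = 157
sL = 60/61 = 60/61
sR = 60/157 = 60/157
mL = 1/2·sL + 1/2·sR = 6540/9577
mR = 1·sL + -1·sR = 5760/9577

60/61 60/157 6540/9577 5760/9577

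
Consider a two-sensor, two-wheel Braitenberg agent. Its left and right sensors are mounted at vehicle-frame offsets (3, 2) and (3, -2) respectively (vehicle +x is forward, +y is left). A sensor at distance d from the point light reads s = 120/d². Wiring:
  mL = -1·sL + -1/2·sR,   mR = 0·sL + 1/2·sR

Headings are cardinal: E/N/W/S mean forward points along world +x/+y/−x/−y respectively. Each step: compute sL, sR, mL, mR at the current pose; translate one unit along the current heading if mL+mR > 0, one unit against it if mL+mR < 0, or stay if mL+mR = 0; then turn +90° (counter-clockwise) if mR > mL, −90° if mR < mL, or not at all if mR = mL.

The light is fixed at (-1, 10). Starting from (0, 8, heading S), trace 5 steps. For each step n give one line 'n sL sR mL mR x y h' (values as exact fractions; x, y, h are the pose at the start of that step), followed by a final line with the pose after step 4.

n=0: pose=(0,8,S); sL=60/17, sR=60/13; mL=-1290/221, mR=30/13; mL+mR=-60/17 → advance -1; mR−mL=1800/221 → turn +1·90°
n=1: pose=(0,9,E); sL=120/17, sR=24/5; mL=-804/85, mR=12/5; mL+mR=-120/17 → advance -1; mR−mL=1008/85 → turn +1·90°
n=2: pose=(-1,9,N); sL=15, sR=15; mL=-45/2, mR=15/2; mL+mR=-15 → advance -1; mR−mL=30 → turn +1·90°
n=3: pose=(-1,8,W); sL=24/5, sR=40/3; mL=-172/15, mR=20/3; mL+mR=-24/5 → advance -1; mR−mL=272/15 → turn +1·90°
n=4: pose=(0,8,S); sL=60/17, sR=60/13; mL=-1290/221, mR=30/13; mL+mR=-60/17 → advance -1; mR−mL=1800/221 → turn +1·90°

0 60/17 60/13 -1290/221 30/13 0 8 S
1 120/17 24/5 -804/85 12/5 0 9 E
2 15 15 -45/2 15/2 -1 9 N
3 24/5 40/3 -172/15 20/3 -1 8 W
4 60/17 60/13 -1290/221 30/13 0 8 S
final 0 9 E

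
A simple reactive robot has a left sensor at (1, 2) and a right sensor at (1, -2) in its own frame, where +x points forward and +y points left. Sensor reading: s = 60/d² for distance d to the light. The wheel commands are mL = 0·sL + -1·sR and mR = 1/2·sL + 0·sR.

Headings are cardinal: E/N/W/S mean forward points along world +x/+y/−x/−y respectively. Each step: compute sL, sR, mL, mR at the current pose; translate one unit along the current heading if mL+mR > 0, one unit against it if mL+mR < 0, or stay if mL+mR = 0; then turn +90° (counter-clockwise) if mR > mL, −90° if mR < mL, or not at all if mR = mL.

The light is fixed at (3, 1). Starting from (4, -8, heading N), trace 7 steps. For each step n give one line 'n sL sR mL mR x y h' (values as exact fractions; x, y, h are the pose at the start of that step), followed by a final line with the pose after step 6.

0 12/13 60/73 -60/73 6/13 4 -8 N
1 5/12 15/16 -15/16 5/24 4 -9 W
2 60/137 60/121 -60/121 30/137 5 -9 S
3 30/29 6/13 -6/13 15/29 5 -8 E
4 12/13 60/89 -60/89 6/13 6 -8 N
5 15/37 15/17 -15/17 15/74 6 -9 W
6 60/157 12/25 -12/25 30/157 7 -9 S
final 7 -8 E

n=0: pose=(4,-8,N); sL=12/13, sR=60/73; mL=-60/73, mR=6/13; mL+mR=-342/949 → advance -1; mR−mL=1218/949 → turn +1·90°
n=1: pose=(4,-9,W); sL=5/12, sR=15/16; mL=-15/16, mR=5/24; mL+mR=-35/48 → advance -1; mR−mL=55/48 → turn +1·90°
n=2: pose=(5,-9,S); sL=60/137, sR=60/121; mL=-60/121, mR=30/137; mL+mR=-4590/16577 → advance -1; mR−mL=11850/16577 → turn +1·90°
n=3: pose=(5,-8,E); sL=30/29, sR=6/13; mL=-6/13, mR=15/29; mL+mR=21/377 → advance +1; mR−mL=369/377 → turn +1·90°
n=4: pose=(6,-8,N); sL=12/13, sR=60/89; mL=-60/89, mR=6/13; mL+mR=-246/1157 → advance -1; mR−mL=1314/1157 → turn +1·90°
n=5: pose=(6,-9,W); sL=15/37, sR=15/17; mL=-15/17, mR=15/74; mL+mR=-855/1258 → advance -1; mR−mL=1365/1258 → turn +1·90°
n=6: pose=(7,-9,S); sL=60/157, sR=12/25; mL=-12/25, mR=30/157; mL+mR=-1134/3925 → advance -1; mR−mL=2634/3925 → turn +1·90°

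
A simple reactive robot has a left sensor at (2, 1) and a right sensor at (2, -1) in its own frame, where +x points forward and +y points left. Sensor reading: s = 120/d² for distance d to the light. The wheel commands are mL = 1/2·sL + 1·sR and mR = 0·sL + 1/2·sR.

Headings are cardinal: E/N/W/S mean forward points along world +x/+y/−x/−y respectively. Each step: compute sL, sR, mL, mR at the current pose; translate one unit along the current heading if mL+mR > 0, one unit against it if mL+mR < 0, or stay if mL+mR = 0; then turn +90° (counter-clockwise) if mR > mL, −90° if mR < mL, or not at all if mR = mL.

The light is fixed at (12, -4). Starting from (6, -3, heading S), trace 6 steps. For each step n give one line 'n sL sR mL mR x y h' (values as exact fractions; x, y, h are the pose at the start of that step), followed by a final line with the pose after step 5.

0 60/13 12/5 306/65 6/5 6 -3 S
1 24/13 24/13 36/13 12/13 6 -4 W
2 30/17 3 66/17 3/2 5 -4 N
3 120/29 24/5 996/145 12/5 5 -3 E
4 60/13 12/5 306/65 6/5 6 -3 S
5 24/13 24/13 36/13 12/13 6 -4 W
final 5 -4 N

n=0: pose=(6,-3,S); sL=60/13, sR=12/5; mL=306/65, mR=6/5; mL+mR=384/65 → advance +1; mR−mL=-228/65 → turn -1·90°
n=1: pose=(6,-4,W); sL=24/13, sR=24/13; mL=36/13, mR=12/13; mL+mR=48/13 → advance +1; mR−mL=-24/13 → turn -1·90°
n=2: pose=(5,-4,N); sL=30/17, sR=3; mL=66/17, mR=3/2; mL+mR=183/34 → advance +1; mR−mL=-81/34 → turn -1·90°
n=3: pose=(5,-3,E); sL=120/29, sR=24/5; mL=996/145, mR=12/5; mL+mR=1344/145 → advance +1; mR−mL=-648/145 → turn -1·90°
n=4: pose=(6,-3,S); sL=60/13, sR=12/5; mL=306/65, mR=6/5; mL+mR=384/65 → advance +1; mR−mL=-228/65 → turn -1·90°
n=5: pose=(6,-4,W); sL=24/13, sR=24/13; mL=36/13, mR=12/13; mL+mR=48/13 → advance +1; mR−mL=-24/13 → turn -1·90°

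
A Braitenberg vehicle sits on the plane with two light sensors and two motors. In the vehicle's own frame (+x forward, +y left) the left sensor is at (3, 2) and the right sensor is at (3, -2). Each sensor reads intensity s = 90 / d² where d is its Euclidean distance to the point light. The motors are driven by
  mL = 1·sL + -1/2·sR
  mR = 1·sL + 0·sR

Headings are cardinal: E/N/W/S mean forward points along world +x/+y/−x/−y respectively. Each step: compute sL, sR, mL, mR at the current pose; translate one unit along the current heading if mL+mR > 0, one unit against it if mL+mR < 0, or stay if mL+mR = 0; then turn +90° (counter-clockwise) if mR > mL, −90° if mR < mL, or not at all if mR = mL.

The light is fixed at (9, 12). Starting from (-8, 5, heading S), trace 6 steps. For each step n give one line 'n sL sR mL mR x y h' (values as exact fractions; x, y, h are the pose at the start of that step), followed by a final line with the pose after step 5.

n=0: pose=(-8,5,S); sL=18/65, sR=90/461; mL=5373/29965, mR=18/65; mL+mR=13671/29965 → advance +1; mR−mL=45/461 → turn +1·90°
n=1: pose=(-8,4,E); sL=45/116, sR=45/148; mL=2025/8584, mR=45/116; mL+mR=5355/8584 → advance +1; mR−mL=45/296 → turn +1·90°
n=2: pose=(-7,4,N); sL=90/349, sR=90/221; mL=4185/77129, mR=90/349; mL+mR=24075/77129 → advance +1; mR−mL=45/221 → turn +1·90°
n=3: pose=(-7,5,W); sL=45/221, sR=45/193; mL=7425/85306, mR=45/221; mL+mR=24795/85306 → advance +1; mR−mL=45/386 → turn +1·90°
n=4: pose=(-8,5,S); sL=18/65, sR=90/461; mL=5373/29965, mR=18/65; mL+mR=13671/29965 → advance +1; mR−mL=45/461 → turn +1·90°
n=5: pose=(-8,4,E); sL=45/116, sR=45/148; mL=2025/8584, mR=45/116; mL+mR=5355/8584 → advance +1; mR−mL=45/296 → turn +1·90°

0 18/65 90/461 5373/29965 18/65 -8 5 S
1 45/116 45/148 2025/8584 45/116 -8 4 E
2 90/349 90/221 4185/77129 90/349 -7 4 N
3 45/221 45/193 7425/85306 45/221 -7 5 W
4 18/65 90/461 5373/29965 18/65 -8 5 S
5 45/116 45/148 2025/8584 45/116 -8 4 E
final -7 4 N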